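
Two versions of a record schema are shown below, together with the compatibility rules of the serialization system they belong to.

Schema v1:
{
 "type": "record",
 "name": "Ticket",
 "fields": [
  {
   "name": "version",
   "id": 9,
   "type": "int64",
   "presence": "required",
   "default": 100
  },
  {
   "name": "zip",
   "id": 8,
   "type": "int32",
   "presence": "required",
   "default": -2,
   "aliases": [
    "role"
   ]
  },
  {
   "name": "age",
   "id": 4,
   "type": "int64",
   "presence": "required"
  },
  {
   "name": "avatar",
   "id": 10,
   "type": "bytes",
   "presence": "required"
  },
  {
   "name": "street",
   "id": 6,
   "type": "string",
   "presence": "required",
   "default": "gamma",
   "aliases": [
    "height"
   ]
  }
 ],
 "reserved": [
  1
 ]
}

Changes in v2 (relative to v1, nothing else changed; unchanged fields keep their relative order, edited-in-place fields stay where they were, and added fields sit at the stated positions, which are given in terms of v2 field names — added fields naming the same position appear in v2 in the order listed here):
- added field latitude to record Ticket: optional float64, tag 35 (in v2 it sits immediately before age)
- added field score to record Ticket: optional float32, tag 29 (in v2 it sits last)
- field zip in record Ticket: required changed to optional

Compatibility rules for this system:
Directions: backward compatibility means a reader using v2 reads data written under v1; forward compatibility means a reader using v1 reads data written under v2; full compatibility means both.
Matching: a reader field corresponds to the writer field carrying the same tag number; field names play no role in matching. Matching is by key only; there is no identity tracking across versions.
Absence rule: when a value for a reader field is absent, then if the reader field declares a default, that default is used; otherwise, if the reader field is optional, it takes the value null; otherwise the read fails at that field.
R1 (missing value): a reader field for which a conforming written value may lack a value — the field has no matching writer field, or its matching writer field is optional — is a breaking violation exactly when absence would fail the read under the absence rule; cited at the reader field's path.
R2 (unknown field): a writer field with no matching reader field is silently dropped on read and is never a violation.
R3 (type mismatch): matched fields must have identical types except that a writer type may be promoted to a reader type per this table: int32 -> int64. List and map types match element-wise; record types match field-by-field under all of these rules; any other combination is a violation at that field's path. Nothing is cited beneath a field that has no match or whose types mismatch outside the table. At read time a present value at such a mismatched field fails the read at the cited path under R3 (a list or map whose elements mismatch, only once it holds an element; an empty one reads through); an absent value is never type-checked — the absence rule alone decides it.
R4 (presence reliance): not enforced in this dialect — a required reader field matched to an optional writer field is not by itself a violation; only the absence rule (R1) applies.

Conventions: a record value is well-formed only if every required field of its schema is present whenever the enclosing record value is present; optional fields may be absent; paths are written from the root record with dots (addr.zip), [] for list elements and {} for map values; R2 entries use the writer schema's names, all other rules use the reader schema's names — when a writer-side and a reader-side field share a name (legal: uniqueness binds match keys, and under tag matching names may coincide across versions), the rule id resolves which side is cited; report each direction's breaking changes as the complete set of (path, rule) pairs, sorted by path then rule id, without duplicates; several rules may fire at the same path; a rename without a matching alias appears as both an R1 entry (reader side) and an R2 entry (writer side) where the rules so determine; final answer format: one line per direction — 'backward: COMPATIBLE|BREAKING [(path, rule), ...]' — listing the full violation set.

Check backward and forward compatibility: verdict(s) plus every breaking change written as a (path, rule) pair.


backward: COMPATIBLE []; forward: COMPATIBLE []

arrows below run writer -> reader for Ticket
backward for Ticket (reader v2, writer v1):
  version <- version (int64 -> int64, writer required)
  zip <- zip (int32 -> int32, writer required)
  latitude has no writer counterpart
  age <- age (int64 -> int64, writer required)
  avatar <- avatar (bytes -> bytes, writer required)
  street <- street (string -> string, writer required)
  score has no writer counterpart
  => backward verdict for Ticket: COMPATIBLE, no violations
forward for Ticket (reader v1, writer v2):
  version <- version (int64 -> int64, writer required)
  zip <- zip (int32 -> int32, writer optional)
  age <- age (int64 -> int64, writer required)
  avatar <- avatar (bytes -> bytes, writer required)
  street <- street (string -> string, writer required)
  writer field latitude has no reader counterpart
  writer field score has no reader counterpart
  => forward verdict for Ticket: COMPATIBLE, no violations


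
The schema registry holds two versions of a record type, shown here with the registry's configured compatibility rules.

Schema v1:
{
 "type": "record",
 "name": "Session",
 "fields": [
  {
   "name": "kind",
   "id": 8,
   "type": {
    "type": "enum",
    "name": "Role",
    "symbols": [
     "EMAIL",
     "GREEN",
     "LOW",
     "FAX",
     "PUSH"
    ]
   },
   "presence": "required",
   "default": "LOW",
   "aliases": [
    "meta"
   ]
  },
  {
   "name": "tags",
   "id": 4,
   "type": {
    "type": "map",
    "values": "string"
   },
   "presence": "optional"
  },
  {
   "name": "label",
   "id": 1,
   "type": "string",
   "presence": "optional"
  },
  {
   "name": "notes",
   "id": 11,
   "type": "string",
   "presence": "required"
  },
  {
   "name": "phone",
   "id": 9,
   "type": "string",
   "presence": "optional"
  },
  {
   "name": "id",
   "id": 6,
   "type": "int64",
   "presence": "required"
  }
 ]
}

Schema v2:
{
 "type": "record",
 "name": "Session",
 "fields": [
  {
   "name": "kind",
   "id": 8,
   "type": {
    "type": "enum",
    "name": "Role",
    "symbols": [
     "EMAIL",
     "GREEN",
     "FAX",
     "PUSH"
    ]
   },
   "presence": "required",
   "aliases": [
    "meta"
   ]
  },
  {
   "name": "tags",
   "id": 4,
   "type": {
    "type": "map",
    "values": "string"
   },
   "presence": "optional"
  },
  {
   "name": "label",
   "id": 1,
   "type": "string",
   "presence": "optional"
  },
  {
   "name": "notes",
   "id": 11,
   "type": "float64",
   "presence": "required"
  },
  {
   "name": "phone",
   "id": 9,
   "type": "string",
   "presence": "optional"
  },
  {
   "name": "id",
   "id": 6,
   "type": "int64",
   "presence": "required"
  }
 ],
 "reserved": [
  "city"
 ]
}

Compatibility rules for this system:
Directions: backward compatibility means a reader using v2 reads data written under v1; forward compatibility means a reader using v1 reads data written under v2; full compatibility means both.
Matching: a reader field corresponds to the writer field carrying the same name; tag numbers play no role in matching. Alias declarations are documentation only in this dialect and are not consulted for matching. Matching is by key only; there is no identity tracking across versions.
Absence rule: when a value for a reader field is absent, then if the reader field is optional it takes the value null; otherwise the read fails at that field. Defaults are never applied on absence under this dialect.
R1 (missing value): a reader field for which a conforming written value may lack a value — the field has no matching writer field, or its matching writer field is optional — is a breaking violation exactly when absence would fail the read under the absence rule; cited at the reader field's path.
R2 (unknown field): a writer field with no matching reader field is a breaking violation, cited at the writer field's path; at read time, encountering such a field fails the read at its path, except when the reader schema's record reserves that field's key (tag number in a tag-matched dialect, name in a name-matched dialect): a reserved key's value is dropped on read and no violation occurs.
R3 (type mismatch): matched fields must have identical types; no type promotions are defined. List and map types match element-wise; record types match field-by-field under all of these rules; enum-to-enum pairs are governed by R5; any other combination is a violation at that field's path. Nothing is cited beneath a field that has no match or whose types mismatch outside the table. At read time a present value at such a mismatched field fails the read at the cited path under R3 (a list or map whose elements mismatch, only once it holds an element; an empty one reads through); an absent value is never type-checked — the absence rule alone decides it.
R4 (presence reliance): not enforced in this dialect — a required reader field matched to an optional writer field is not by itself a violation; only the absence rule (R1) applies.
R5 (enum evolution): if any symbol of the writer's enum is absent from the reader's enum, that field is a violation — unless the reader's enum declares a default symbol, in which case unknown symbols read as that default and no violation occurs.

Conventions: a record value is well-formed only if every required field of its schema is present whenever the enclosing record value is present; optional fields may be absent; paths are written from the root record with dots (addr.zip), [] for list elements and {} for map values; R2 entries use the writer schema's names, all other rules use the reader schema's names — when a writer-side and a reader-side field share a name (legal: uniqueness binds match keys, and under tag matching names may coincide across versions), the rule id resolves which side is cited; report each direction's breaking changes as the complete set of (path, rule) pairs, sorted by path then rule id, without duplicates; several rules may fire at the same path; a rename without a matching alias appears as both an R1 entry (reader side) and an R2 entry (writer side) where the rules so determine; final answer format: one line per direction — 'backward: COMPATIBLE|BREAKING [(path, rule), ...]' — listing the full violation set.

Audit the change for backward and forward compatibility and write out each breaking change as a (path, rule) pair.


in Session below, arrows point writer -> reader
backward analysis of Session with v2 as reader and v1 as writer:
  Role -> Role, writer required: kind aligns to kind
  map<string, string> -> map<string, string>, writer optional: tags aligns to tags
  string -> string, writer optional: label aligns to label
  string -> float64, writer required: notes aligns to notes
  string -> string, writer optional: phone aligns to phone
  int64 -> int64, writer required: id aligns to id
  rule R5 violated at kind
  rule R3 violated at notes
  => 2 violation(s): backward is BREAKING for Session
forward analysis of Session with v1 as reader and v2 as writer:
  Role -> Role, writer required: kind aligns to kind
  map<string, string> -> map<string, string>, writer optional: tags aligns to tags
  string -> string, writer optional: label aligns to label
  float64 -> string, writer required: notes aligns to notes
  string -> string, writer optional: phone aligns to phone
  int64 -> int64, writer required: id aligns to id
  rule R3 violated at notes
  => 1 violation(s): forward is BREAKING for Session

backward: BREAKING [(kind, R5), (notes, R3)]; forward: BREAKING [(notes, R3)]


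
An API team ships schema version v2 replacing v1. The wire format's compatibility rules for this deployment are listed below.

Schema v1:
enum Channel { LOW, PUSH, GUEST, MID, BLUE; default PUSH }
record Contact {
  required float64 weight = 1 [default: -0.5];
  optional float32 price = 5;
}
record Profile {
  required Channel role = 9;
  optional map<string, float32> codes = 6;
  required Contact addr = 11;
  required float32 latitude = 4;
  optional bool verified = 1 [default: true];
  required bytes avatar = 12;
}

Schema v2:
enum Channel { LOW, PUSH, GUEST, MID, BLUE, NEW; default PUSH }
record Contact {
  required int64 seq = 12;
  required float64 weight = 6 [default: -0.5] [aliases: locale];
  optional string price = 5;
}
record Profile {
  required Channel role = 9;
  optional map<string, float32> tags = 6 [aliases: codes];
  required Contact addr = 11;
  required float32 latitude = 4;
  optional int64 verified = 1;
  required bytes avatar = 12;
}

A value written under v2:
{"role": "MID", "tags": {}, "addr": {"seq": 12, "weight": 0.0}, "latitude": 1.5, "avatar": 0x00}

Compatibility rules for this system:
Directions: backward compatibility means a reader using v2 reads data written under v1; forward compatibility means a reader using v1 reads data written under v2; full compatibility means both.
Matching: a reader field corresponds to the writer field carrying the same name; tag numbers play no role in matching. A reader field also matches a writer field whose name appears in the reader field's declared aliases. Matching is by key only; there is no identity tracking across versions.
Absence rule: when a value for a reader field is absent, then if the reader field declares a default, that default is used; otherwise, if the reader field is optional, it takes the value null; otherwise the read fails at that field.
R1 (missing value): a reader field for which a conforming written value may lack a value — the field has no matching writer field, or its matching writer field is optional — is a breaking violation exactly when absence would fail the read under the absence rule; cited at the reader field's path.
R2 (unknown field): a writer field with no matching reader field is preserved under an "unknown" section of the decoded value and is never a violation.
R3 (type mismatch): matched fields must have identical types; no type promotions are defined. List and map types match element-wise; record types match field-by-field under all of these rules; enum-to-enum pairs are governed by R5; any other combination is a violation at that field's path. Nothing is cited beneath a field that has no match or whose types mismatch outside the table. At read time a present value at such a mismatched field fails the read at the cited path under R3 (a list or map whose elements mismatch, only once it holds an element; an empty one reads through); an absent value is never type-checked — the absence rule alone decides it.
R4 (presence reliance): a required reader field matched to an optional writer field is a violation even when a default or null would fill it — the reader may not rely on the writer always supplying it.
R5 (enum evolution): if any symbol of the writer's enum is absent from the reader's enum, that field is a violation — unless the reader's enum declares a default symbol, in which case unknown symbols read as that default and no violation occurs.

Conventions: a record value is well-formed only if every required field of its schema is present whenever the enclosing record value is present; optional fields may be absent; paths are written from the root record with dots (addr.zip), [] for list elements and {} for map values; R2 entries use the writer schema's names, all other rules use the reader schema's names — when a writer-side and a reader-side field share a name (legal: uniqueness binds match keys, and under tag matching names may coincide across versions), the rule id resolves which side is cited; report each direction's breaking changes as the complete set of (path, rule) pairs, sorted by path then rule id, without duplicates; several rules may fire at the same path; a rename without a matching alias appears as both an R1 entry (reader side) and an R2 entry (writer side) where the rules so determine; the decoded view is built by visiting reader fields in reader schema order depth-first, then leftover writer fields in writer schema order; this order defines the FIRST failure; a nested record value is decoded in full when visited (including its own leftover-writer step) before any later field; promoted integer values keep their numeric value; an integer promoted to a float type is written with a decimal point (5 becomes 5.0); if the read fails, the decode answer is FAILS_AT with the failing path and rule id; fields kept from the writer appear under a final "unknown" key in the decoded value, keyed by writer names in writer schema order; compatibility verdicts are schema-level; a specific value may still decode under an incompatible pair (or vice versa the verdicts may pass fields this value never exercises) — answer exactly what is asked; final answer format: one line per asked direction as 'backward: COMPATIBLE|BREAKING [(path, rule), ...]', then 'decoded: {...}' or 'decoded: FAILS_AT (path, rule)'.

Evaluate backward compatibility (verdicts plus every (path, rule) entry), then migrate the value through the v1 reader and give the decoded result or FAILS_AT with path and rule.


in Profile below, arrows point writer -> reader
checking backward for Profile: reader v2 against writer v1:
  role: Channel -> Channel, writer required; from role
  tags: map<string, float32> -> map<string, float32>, writer optional; from codes
  addr: Contact -> Contact, writer required; from addr
  latitude: float32 -> float32, writer required; from latitude
  verified: bool -> int64, writer optional; from verified
  avatar: bytes -> bytes, writer required; from avatar
  no writer field matches reader addr.seq
  addr.weight: float64 -> float64, writer required; from addr.weight
  addr.price: float32 -> string, writer optional; from addr.price
  R3 fires at addr.price
  R1 fires at addr.seq
  R3 fires at verified
  => backward: BREAKING (3)
migrating the Profile value to v1:
  role := "MID"
  codes := null (absent, optional -> null)
  addr.weight := 0.0
  addr.price := null (absent, optional -> null)
  writer addr.seq: kept under "unknown"
  latitude := 1.5
  verified := true (absent -> default)
  avatar := 0x00
  writer tags: kept under "unknown"
  => decoded: {"role": "MID", "codes": null, "addr": {"weight": 0.0, "price": null, "unknown": {"seq": 12}}, "latitude": 1.5, "verified": true, "avatar": 0x00, "unknown": {"tags": {}}}
remaining Profile differences; none change what is asked:
  enum Channel (field role in record Profile): symbol NEW added -> triggers nothing under Profile's printed rules — same verdict
  field weight in record Contact: tag 1 changed to 6 -> triggers nothing under Profile's printed rules — same verdict

backward: BREAKING [(addr.price, R3), (addr.seq, R1), (verified, R3)]; decoded: {"role": "MID", "codes": null, "addr": {"weight": 0.0, "price": null, "unknown": {"seq": 12}}, "latitude": 1.5, "verified": true, "avatar": 0x00, "unknown": {"tags": {}}}


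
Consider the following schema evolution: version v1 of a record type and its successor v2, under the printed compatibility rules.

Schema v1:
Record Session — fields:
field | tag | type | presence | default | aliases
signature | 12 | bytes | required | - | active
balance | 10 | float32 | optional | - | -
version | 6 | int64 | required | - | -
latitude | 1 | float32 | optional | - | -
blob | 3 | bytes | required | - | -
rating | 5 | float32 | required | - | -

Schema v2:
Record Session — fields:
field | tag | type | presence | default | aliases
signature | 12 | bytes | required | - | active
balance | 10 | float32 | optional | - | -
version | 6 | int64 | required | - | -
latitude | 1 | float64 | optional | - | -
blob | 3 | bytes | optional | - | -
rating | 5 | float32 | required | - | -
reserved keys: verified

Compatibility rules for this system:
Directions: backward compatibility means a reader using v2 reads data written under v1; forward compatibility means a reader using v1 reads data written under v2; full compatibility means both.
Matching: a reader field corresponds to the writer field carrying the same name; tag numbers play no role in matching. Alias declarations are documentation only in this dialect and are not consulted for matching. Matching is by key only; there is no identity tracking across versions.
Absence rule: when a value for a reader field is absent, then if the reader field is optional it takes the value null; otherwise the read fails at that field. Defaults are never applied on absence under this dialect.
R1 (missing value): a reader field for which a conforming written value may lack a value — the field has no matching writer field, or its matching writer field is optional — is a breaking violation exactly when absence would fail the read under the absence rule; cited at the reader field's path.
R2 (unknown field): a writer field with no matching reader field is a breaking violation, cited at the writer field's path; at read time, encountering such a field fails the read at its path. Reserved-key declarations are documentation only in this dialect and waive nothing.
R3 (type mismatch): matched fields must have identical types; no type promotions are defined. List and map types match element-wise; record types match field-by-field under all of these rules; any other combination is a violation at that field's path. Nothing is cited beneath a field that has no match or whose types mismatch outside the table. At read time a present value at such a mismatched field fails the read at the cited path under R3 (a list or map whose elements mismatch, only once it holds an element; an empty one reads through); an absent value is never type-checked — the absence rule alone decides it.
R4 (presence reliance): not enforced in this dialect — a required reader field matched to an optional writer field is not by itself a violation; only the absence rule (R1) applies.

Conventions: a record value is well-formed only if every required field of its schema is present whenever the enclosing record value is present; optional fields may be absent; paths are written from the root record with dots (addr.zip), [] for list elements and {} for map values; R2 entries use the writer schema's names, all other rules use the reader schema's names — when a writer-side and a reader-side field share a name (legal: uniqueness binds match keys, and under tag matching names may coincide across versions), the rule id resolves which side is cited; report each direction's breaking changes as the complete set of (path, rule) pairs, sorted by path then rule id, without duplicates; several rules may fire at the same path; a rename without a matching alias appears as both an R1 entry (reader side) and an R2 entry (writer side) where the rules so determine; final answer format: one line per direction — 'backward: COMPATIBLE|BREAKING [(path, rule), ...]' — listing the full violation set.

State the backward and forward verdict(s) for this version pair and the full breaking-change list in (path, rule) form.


backward: BREAKING [(latitude, R3)]; forward: BREAKING [(blob, R1), (latitude, R3)]

in Session below, arrows point writer -> reader
backward pass over Session, reader schema v2, writer schema v1:
  signature <- signature (bytes -> bytes, writer required)
  balance <- balance (float32 -> float32, writer optional)
  version <- version (int64 -> int64, writer required)
  latitude <- latitude (float32 -> float64, writer optional)
  blob <- blob (bytes -> bytes, writer required)
  rating <- rating (float32 -> float32, writer required)
  R3 fires at latitude
  => backward verdict for Session: BREAKING, 1 violation(s)
forward pass over Session, reader schema v1, writer schema v2:
  signature <- signature (bytes -> bytes, writer required)
  balance <- balance (float32 -> float32, writer optional)
  version <- version (int64 -> int64, writer required)
  latitude <- latitude (float64 -> float32, writer optional)
  blob <- blob (bytes -> bytes, writer optional)
  rating <- rating (float32 -> float32, writer required)
  R1 fires at blob
  R3 fires at latitude
  => forward verdict for Session: BREAKING, 2 violation(s)


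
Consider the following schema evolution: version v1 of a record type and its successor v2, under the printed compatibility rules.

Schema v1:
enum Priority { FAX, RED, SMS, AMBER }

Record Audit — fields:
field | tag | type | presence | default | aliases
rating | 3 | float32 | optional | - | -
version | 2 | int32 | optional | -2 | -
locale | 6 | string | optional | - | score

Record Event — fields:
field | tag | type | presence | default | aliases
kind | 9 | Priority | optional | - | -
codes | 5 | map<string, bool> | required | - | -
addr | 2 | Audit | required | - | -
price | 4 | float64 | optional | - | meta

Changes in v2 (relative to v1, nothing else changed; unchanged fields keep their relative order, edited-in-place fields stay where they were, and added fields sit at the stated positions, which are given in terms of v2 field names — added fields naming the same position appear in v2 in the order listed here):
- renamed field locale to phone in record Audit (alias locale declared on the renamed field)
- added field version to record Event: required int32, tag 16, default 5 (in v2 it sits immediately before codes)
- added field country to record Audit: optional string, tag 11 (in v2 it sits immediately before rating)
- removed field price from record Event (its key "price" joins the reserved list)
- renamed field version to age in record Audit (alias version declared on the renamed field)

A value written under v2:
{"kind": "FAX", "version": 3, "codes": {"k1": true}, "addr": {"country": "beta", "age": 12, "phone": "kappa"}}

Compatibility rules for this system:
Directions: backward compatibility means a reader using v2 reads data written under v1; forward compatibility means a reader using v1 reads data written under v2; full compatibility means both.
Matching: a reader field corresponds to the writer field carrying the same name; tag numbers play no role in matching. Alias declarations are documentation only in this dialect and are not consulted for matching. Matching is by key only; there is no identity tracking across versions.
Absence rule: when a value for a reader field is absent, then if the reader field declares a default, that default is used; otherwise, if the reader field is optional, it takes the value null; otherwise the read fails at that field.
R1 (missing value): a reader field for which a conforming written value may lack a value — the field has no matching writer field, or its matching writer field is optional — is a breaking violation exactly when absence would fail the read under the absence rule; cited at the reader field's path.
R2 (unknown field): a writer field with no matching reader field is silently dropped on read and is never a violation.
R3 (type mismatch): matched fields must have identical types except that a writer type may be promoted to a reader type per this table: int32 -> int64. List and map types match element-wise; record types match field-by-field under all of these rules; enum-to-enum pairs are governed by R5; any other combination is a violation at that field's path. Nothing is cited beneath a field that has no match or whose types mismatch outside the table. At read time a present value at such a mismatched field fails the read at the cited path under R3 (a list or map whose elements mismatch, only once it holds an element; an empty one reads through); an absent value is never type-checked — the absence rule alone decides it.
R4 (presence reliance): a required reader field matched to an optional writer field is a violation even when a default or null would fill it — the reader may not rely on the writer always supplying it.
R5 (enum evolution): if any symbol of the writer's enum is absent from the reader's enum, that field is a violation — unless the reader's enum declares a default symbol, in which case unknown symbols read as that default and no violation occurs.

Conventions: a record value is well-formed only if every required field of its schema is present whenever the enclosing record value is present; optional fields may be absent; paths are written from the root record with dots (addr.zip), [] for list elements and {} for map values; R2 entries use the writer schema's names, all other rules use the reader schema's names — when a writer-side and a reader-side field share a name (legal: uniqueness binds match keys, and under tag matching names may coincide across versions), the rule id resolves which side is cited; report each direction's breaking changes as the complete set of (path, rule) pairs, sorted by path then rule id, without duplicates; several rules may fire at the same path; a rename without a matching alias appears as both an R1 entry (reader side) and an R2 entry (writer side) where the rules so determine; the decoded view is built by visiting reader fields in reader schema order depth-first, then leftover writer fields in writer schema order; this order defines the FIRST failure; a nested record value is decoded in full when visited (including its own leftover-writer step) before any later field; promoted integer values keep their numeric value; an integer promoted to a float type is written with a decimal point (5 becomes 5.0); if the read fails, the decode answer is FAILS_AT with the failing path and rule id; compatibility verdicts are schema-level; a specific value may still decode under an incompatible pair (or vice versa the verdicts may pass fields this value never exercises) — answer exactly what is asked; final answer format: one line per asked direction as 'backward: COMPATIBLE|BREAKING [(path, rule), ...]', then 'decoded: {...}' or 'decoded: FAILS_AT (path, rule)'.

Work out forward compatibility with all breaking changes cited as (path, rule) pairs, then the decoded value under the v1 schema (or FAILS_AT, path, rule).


forward: COMPATIBLE []; decoded: {"kind": "FAX", "codes": {"k1": true}, "addr": {"rating": null, "version": -2, "locale": null}, "price": null}

each type pair in Event: writer, then reader
forward analysis of Event with v1 as reader and v2 as writer:
  Priority -> Priority, writer optional: kind aligns to kind
  map<string, bool> -> map<string, bool>, writer required: codes aligns to codes
  Audit -> Audit, writer required: addr aligns to addr
  price: no writer match
  writer field version has no reader counterpart
  float32 -> float32, writer optional: addr.rating aligns to addr.rating
  addr.version: no writer match
  addr.locale: no writer match
  writer field addr.country has no reader counterpart
  writer field addr.age has no reader counterpart
  writer field addr.phone has no reader counterpart
  => forward verdict for Event: COMPATIBLE, no violations
decode (reader v1):
  kind := "FAX"
  codes := {"k1": true}
  addr.rating := null (absent, optional -> null)
  addr.version := -2 (absent -> default)
  addr.locale := null (absent, optional -> null)
  writer addr.country: unknown -> dropped
  writer addr.age: unknown -> dropped
  writer addr.phone: unknown -> dropped
  price := null (absent, optional -> null)
  writer version: unknown -> dropped
  => decoded: {"kind": "FAX", "codes": {"k1": true}, "addr": {"rating": null, "version": -2, "locale": null}, "price": null}
the other Event changes do not affect what is asked:
  added field version to record Event: required int32, tag 16, default 5 (in v2 it sits immediately before codes) -> no rule fires on it in Event's dialect; the asked verdict holds
  added field country to record Audit: optional string, tag 11 (in v2 it sits immediately before rating) -> no rule fires on it in Event's dialect; the asked verdict holds
  removed field price from record Event (its key "price" joins the reserved list) -> no rule fires on it in Event's dialect; the asked verdict holds


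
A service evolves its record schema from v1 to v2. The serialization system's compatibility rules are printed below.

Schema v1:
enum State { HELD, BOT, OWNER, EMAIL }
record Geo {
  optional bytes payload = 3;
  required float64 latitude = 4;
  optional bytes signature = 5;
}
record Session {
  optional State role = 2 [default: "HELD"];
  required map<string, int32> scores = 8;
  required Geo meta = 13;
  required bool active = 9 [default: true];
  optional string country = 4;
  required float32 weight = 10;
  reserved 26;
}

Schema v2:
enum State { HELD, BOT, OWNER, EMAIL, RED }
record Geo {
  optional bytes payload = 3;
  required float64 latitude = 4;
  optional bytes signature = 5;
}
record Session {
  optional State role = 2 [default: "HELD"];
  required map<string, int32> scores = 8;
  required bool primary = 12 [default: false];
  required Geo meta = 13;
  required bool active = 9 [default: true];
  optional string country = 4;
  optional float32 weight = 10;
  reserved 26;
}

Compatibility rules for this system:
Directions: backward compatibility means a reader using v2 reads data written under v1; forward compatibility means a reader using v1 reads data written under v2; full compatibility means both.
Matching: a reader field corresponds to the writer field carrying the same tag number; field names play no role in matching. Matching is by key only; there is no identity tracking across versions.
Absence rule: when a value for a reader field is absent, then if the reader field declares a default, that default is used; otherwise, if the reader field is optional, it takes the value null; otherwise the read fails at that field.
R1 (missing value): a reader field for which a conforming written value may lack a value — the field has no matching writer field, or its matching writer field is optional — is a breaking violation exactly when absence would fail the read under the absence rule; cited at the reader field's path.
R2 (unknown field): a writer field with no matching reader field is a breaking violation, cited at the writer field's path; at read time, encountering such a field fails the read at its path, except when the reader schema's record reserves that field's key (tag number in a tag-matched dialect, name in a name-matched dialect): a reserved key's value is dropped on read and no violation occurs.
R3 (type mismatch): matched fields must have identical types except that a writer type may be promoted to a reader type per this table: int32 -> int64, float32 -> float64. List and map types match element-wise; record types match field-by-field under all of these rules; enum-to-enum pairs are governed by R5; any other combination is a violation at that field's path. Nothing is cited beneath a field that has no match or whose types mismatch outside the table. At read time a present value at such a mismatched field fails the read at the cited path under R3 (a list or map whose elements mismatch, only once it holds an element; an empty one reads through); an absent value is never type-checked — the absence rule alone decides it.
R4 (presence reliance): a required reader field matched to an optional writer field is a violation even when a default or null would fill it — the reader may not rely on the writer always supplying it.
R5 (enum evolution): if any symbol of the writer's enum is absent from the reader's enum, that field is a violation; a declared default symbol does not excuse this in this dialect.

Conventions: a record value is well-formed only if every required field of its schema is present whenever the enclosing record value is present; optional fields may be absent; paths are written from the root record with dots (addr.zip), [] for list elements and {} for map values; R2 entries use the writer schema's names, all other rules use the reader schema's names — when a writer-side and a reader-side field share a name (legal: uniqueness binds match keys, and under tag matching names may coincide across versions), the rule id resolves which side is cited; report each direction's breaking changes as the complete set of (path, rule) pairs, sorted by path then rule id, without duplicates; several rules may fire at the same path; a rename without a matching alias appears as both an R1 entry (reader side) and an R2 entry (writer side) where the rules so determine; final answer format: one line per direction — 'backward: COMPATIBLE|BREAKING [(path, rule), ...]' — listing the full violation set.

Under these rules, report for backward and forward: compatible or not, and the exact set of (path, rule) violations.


backward: COMPATIBLE []; forward: BREAKING [(primary, R2), (role, R5), (weight, R1), (weight, R4)]

in Session below, arrows point writer -> reader
backward pass over Session, reader schema v2, writer schema v1:
  role: State -> State, writer optional; from role
  scores: map<string, int32> -> map<string, int32>, writer required; from scores
  no writer field matches reader primary
  meta: Geo -> Geo, writer required; from meta
  active: bool -> bool, writer required; from active
  country: string -> string, writer optional; from country
  weight: float32 -> float32, writer required; from weight
  meta.payload: bytes -> bytes, writer optional; from meta.payload
  meta.latitude: float64 -> float64, writer required; from meta.latitude
  meta.signature: bytes -> bytes, writer optional; from meta.signature
  => backward: COMPATIBLE
forward pass over Session, reader schema v1, writer schema v2:
  role: State -> State, writer optional; from role
  scores: map<string, int32> -> map<string, int32>, writer required; from scores
  meta: Geo -> Geo, writer required; from meta
  active: bool -> bool, writer required; from active
  country: string -> string, writer optional; from country
  weight: float32 -> float32, writer optional; from weight
  writer field primary has no reader counterpart
  meta.payload: bytes -> bytes, writer optional; from meta.payload
  meta.latitude: float64 -> float64, writer required; from meta.latitude
  meta.signature: bytes -> bytes, writer optional; from meta.signature
  R2 fires at primary
  R5 fires at role
  R1 fires at weight
  R4 fires at weight
  => forward: BREAKING (4)


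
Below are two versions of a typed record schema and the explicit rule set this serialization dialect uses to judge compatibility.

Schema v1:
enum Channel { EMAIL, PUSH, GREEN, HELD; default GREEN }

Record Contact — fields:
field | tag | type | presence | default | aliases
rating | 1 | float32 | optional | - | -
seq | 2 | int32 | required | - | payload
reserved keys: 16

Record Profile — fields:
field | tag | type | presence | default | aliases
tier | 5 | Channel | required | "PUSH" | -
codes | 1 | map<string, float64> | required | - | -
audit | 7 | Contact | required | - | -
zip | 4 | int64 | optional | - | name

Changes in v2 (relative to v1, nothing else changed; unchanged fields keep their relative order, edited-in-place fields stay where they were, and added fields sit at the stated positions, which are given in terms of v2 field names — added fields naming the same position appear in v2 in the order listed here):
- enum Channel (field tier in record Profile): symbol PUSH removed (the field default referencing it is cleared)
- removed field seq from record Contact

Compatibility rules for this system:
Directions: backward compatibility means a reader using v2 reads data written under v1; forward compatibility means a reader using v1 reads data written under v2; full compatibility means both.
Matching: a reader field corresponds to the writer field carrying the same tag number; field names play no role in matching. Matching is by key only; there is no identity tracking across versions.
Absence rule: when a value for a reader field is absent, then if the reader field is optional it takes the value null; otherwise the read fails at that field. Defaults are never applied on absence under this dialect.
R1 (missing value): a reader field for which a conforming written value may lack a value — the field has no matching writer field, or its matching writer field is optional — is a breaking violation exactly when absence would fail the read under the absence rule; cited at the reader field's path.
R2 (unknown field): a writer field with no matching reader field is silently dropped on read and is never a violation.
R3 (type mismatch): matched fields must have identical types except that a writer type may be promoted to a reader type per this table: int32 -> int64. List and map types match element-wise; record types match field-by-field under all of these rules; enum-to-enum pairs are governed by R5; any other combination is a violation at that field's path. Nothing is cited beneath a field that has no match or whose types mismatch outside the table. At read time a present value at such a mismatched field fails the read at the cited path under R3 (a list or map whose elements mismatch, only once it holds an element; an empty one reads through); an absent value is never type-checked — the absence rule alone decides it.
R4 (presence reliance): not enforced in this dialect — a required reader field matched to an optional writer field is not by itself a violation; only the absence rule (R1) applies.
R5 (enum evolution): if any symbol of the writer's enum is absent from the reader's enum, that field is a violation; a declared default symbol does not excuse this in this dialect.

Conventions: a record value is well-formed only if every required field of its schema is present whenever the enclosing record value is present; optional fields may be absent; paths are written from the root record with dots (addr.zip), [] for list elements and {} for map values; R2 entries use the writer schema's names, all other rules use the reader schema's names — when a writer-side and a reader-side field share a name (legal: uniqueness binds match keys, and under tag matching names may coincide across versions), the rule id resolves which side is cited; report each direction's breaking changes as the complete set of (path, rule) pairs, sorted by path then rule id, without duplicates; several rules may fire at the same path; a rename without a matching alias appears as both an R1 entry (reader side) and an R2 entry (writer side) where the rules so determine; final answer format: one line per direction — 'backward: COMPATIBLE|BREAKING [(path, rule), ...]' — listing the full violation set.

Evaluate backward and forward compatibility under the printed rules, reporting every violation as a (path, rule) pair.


backward: BREAKING [(tier, R5)]; forward: BREAKING [(audit.seq, R1)]

arrows below run writer -> reader for Profile
backward on Profile — v2 reading data written by v1:
  Channel -> Channel, writer required: tier aligns to tier
  map<string, float64> -> map<string, float64>, writer required: codes aligns to codes
  Contact -> Contact, writer required: audit aligns to audit
  int64 -> int64, writer optional: zip aligns to zip
  float32 -> float32, writer optional: audit.rating aligns to audit.rating
  writer audit.seq: unknown to reader
  rule R5 violated at tier
  => backward: BREAKING (1)
forward on Profile — v1 reading data written by v2:
  Channel -> Channel, writer required: tier aligns to tier
  map<string, float64> -> map<string, float64>, writer required: codes aligns to codes
  Contact -> Contact, writer required: audit aligns to audit
  int64 -> int64, writer optional: zip aligns to zip
  float32 -> float32, writer optional: audit.rating aligns to audit.rating
  audit.seq: no writer-side match
  rule R1 violated at audit.seq
  => forward: BREAKING (1)
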